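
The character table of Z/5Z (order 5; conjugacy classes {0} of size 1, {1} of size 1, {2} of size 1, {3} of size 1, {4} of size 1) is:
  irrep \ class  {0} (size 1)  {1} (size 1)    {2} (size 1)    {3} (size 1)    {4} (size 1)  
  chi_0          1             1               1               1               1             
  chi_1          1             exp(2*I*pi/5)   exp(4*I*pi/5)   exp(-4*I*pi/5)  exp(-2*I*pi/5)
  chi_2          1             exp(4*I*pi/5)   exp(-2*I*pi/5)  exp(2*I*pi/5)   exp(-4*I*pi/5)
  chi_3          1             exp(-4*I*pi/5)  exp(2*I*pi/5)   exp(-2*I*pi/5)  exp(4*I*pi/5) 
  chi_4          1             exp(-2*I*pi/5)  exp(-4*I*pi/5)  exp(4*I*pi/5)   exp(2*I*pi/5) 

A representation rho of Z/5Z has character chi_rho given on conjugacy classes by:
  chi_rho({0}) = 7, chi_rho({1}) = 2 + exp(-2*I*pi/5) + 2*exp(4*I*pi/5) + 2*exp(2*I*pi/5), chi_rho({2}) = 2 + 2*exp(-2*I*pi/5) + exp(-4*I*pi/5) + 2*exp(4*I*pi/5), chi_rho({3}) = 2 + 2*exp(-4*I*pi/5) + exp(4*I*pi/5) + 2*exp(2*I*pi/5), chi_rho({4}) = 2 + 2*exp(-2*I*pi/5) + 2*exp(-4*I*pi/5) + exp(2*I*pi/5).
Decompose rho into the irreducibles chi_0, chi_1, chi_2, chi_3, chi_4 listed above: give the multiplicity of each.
Multiplicities: chi_0: 2, chi_1: 2, chi_2: 2, chi_3: 0, chi_4: 1.

Derivation: Use <chi_rho, chi> = (1/|G|) sum_C |C| * chi_rho(C) * conj(chi(C)) with |G| = 5 for each irreducible chi in the table:
  <chi_rho, chi_0> = (1/5)[1*(7)*conj(1) + 1*(2 + exp(-2*I*pi/5) + 2*exp(4*I*pi/5) + 2*exp(2*I*pi/5))*conj(1) + 1*(2 + 2*exp(-2*I*pi/5) + exp(-4*I*pi/5) + 2*exp(4*I*pi/5))*conj(1) + 1*(2 + 2*exp(-4*I*pi/5) + exp(4*I*pi/5) + 2*exp(2*I*pi/5))*conj(1) + 1*(2 + 2*exp(-2*I*pi/5) + 2*exp(-4*I*pi/5) + exp(2*I*pi/5))*conj(1)]
      = (1/5)[(7) + (2 + exp(-2*I*pi/5) + 2*exp(4*I*pi/5) + 2*exp(2*I*pi/5)) + (2 + 2*exp(-2*I*pi/5) + exp(-4*I*pi/5) + 2*exp(4*I*pi/5)) + (2 + 2*exp(-4*I*pi/5) + exp(4*I*pi/5) + 2*exp(2*I*pi/5)) + (2 + 2*exp(-2*I*pi/5) + 2*exp(-4*I*pi/5) + exp(2*I*pi/5))] = 10/5 = 2
  <chi_rho, chi_1> = (1/5)[1*(7)*conj(1) + 1*(2 + exp(-2*I*pi/5) + 2*exp(4*I*pi/5) + 2*exp(2*I*pi/5))*conj(exp(2*I*pi/5)) + 1*(2 + 2*exp(-2*I*pi/5) + exp(-4*I*pi/5) + 2*exp(4*I*pi/5))*conj(exp(4*I*pi/5)) + 1*(2 + 2*exp(-4*I*pi/5) + exp(4*I*pi/5) + 2*exp(2*I*pi/5))*conj(exp(-4*I*pi/5)) + 1*(2 + 2*exp(-2*I*pi/5) + 2*exp(-4*I*pi/5) + exp(2*I*pi/5))*conj(exp(-2*I*pi/5))]
      = (1/5)[(7) + (2 + 2*exp(-2*I*pi/5) + exp(-4*I*pi/5) + 2*exp(2*I*pi/5)) + (2 + 2*exp(-4*I*pi/5) + exp(2*I*pi/5) + 2*exp(4*I*pi/5)) + (2 + 2*exp(-4*I*pi/5) + exp(-2*I*pi/5) + 2*exp(4*I*pi/5)) + (2 + 2*exp(-2*I*pi/5) + exp(4*I*pi/5) + 2*exp(2*I*pi/5))] = 10/5 = 2
  <chi_rho, chi_2> = (1/5)[1*(7)*conj(1) + 1*(2 + exp(-2*I*pi/5) + 2*exp(4*I*pi/5) + 2*exp(2*I*pi/5))*conj(exp(4*I*pi/5)) + 1*(2 + 2*exp(-2*I*pi/5) + exp(-4*I*pi/5) + 2*exp(4*I*pi/5))*conj(exp(-2*I*pi/5)) + 1*(2 + 2*exp(-4*I*pi/5) + exp(4*I*pi/5) + 2*exp(2*I*pi/5))*conj(exp(2*I*pi/5)) + 1*(2 + 2*exp(-2*I*pi/5) + 2*exp(-4*I*pi/5) + exp(2*I*pi/5))*conj(exp(-4*I*pi/5))]
      = (1/5)[(7) + (2 + 2*exp(-2*I*pi/5) + 2*exp(-4*I*pi/5) + exp(4*I*pi/5)) + (2 + 2*exp(-4*I*pi/5) + exp(-2*I*pi/5) + 2*exp(2*I*pi/5)) + (2 + 2*exp(-2*I*pi/5) + exp(2*I*pi/5) + 2*exp(4*I*pi/5)) + (2 + exp(-4*I*pi/5) + 2*exp(4*I*pi/5) + 2*exp(2*I*pi/5))] = 10/5 = 2
  <chi_rho, chi_3> = (1/5)[1*(7)*conj(1) + 1*(2 + exp(-2*I*pi/5) + 2*exp(4*I*pi/5) + 2*exp(2*I*pi/5))*conj(exp(-4*I*pi/5)) + 1*(2 + 2*exp(-2*I*pi/5) + exp(-4*I*pi/5) + 2*exp(4*I*pi/5))*conj(exp(2*I*pi/5)) + 1*(2 + 2*exp(-4*I*pi/5) + exp(4*I*pi/5) + 2*exp(2*I*pi/5))*conj(exp(-2*I*pi/5)) + 1*(2 + 2*exp(-2*I*pi/5) + 2*exp(-4*I*pi/5) + exp(2*I*pi/5))*conj(exp(4*I*pi/5))]
      = (1/5)[(7) + (2*exp(-2*I*pi/5) + 2*exp(-4*I*pi/5) + exp(2*I*pi/5) + 2*exp(4*I*pi/5)) + (2*exp(-2*I*pi/5) + 2*exp(-4*I*pi/5) + exp(4*I*pi/5) + 2*exp(2*I*pi/5)) + (2*exp(-2*I*pi/5) + exp(-4*I*pi/5) + 2*exp(4*I*pi/5) + 2*exp(2*I*pi/5)) + (2*exp(-4*I*pi/5) + exp(-2*I*pi/5) + 2*exp(4*I*pi/5) + 2*exp(2*I*pi/5))] = 0/5 = 0
  <chi_rho, chi_4> = (1/5)[1*(7)*conj(1) + 1*(2 + exp(-2*I*pi/5) + 2*exp(4*I*pi/5) + 2*exp(2*I*pi/5))*conj(exp(-2*I*pi/5)) + 1*(2 + 2*exp(-2*I*pi/5) + exp(-4*I*pi/5) + 2*exp(4*I*pi/5))*conj(exp(-4*I*pi/5)) + 1*(2 + 2*exp(-4*I*pi/5) + exp(4*I*pi/5) + 2*exp(2*I*pi/5))*conj(exp(4*I*pi/5)) + 1*(2 + 2*exp(-2*I*pi/5) + 2*exp(-4*I*pi/5) + exp(2*I*pi/5))*conj(exp(2*I*pi/5))]
      = (1/5)[(7) + (1 + 2*exp(-4*I*pi/5) + 2*exp(4*I*pi/5) + 2*exp(2*I*pi/5)) + (1 + 2*exp(-2*I*pi/5) + 2*exp(4*I*pi/5) + 2*exp(2*I*pi/5)) + (1 + 2*exp(-2*I*pi/5) + 2*exp(-4*I*pi/5) + 2*exp(2*I*pi/5)) + (1 + 2*exp(-2*I*pi/5) + 2*exp(-4*I*pi/5) + 2*exp(4*I*pi/5))] = 5/5 = 1
(Exp terms are combined using exp(i*s)*conj(exp(i*t)) = exp(i*(s-t)), and sums of them are collapsed using the identity that for every m > 1 the m distinct m-th roots of unity sum to 0, e.g. 1 + exp(2*I*pi/3) + exp(-2*I*pi/3) = 0.)
Dimension check: dim(rho) = sum (mult * dim) = 2*1 + 2*1 + 2*1 + 0*1 + 1*1 = 7 = chi_rho(e) = 7.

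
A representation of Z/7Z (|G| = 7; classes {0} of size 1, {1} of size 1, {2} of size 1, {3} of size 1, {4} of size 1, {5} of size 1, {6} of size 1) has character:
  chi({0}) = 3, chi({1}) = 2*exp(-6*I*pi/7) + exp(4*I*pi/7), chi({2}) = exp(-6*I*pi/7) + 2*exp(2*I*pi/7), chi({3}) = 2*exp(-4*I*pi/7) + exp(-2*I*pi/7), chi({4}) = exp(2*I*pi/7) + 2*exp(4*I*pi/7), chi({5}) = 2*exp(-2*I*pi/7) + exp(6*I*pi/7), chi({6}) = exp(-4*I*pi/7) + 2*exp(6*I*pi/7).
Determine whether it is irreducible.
Not irreducible (reducible): <chi, chi> = 5 > 1.

Proof sketch: <chi, chi> = (1/|G|) sum_C |C| * |chi(C)|^2 = (1/7)[1*|3|^2 + 1*|2*exp(-6*I*pi/7) + exp(4*I*pi/7)|^2 + 1*|exp(-6*I*pi/7) + 2*exp(2*I*pi/7)|^2 + 1*|2*exp(-4*I*pi/7) + exp(-2*I*pi/7)|^2 + 1*|exp(2*I*pi/7) + 2*exp(4*I*pi/7)|^2 + 1*|2*exp(-2*I*pi/7) + exp(6*I*pi/7)|^2 + 1*|exp(-4*I*pi/7) + 2*exp(6*I*pi/7)|^2]
  = (1/7)[(9) + (5 + 2*exp(-4*I*pi/7) + 2*exp(4*I*pi/7)) + (5 + 2*exp(-6*I*pi/7) + 2*exp(6*I*pi/7)) + (5 + 2*exp(-2*I*pi/7) + 2*exp(2*I*pi/7)) + (5 + 2*exp(-2*I*pi/7) + 2*exp(2*I*pi/7)) + (5 + 2*exp(-6*I*pi/7) + 2*exp(6*I*pi/7)) + (5 + 2*exp(-4*I*pi/7) + 2*exp(4*I*pi/7))] = 35/7 = 5.
(Exp terms are combined using exp(i*s)*conj(exp(i*t)) = exp(i*(s-t)), and sums of them are collapsed using the identity that for every m > 1 the m distinct m-th roots of unity sum to 0, e.g. 1 + exp(2*I*pi/3) + exp(-2*I*pi/3) = 0.)
A character is irreducible iff <chi, chi> = 1, so this representation is reducible.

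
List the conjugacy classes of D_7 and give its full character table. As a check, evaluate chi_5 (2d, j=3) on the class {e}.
Conjugacy classes: {e} of size 1, {r^1, r^6} of size 2, {r^2, r^5} of size 2, {r^3, r^4} of size 2, {s, sr, ..., sr^6} of size 7.
Character table:
  irrep \ class              {e} (size 1)  {r^1, r^6} (size 2)  {r^2, r^5} (size 2)  {r^3, r^4} (size 2)  {s, sr, ..., sr^6} (size 7)
  chi_1 (triv)               1             1                    1                    1                    1                          
  chi_2 (sign: r->1, s->-1)  1             1                    1                    1                    -1                         
  chi_3 (2d, j=1)            2             2*cos(2*pi/7)        -2*cos(3*pi/7)       -2*cos(pi/7)         0                          
  chi_4 (2d, j=2)            2             -2*cos(3*pi/7)       -2*cos(pi/7)         2*cos(2*pi/7)        0                          
  chi_5 (2d, j=3)            2             -2*cos(pi/7)         2*cos(2*pi/7)        -2*cos(3*pi/7)       0                          

Spot check: chi_5 (2d, j=3) on {e} = 2.

Explanation: D_7 has order 2*7 = 14 with 5 conjugacy classes, hence 5 irreducibles. Sum of squared dims 1 + 1 + 4 + 4 + 4 = 14 = |G|. Linear characters come from the abelianisation; the 2-dimensional irreps have character r^k -> 2*cos(2*pi*j*k/7), reflections -> 0.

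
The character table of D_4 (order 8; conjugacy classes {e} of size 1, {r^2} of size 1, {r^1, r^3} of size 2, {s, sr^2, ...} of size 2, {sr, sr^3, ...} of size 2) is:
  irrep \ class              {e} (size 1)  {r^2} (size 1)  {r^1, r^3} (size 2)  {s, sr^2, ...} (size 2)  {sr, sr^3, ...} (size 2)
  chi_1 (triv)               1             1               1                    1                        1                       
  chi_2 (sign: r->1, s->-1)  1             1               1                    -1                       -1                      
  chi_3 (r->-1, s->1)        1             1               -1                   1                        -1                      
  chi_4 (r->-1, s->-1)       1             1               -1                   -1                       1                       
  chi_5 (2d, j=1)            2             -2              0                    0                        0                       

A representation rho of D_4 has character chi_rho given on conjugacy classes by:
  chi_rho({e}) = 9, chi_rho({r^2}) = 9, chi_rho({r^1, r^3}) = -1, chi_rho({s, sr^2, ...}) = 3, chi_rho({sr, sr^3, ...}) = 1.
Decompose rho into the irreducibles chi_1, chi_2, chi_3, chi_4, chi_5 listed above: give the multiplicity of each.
Multiplicities: chi_1: 3, chi_2: 1, chi_3: 3, chi_4: 2, chi_5: 0.

Derivation: Use <chi_rho, chi> = (1/|G|) sum_C |C| * chi_rho(C) * conj(chi(C)) with |G| = 8 for each irreducible chi in the table:
  <chi_rho, chi_1> = (1/8)[1*(9)*conj(1) + 1*(9)*conj(1) + 2*(-1)*conj(1) + 2*(3)*conj(1) + 2*(1)*conj(1)]
      = (1/8)[(9) + (9) + (-2) + (6) + (2)] = 24/8 = 3
  <chi_rho, chi_2> = (1/8)[1*(9)*conj(1) + 1*(9)*conj(1) + 2*(-1)*conj(1) + 2*(3)*conj(-1) + 2*(1)*conj(-1)]
      = (1/8)[(9) + (9) + (-2) + (-6) + (-2)] = 8/8 = 1
  <chi_rho, chi_3> = (1/8)[1*(9)*conj(1) + 1*(9)*conj(1) + 2*(-1)*conj(-1) + 2*(3)*conj(1) + 2*(1)*conj(-1)]
      = (1/8)[(9) + (9) + (2) + (6) + (-2)] = 24/8 = 3
  <chi_rho, chi_4> = (1/8)[1*(9)*conj(1) + 1*(9)*conj(1) + 2*(-1)*conj(-1) + 2*(3)*conj(-1) + 2*(1)*conj(1)]
      = (1/8)[(9) + (9) + (2) + (-6) + (2)] = 16/8 = 2
  <chi_rho, chi_5> = (1/8)[1*(9)*conj(2) + 1*(9)*conj(-2) + 2*(-1)*conj(0) + 2*(3)*conj(0) + 2*(1)*conj(0)]
      = (1/8)[(18) + (-18) + (0) + (0) + (0)] = 0/8 = 0
Dimension check: dim(rho) = sum (mult * dim) = 3*1 + 1*1 + 3*1 + 2*1 + 0*2 = 9 = chi_rho(e) = 9.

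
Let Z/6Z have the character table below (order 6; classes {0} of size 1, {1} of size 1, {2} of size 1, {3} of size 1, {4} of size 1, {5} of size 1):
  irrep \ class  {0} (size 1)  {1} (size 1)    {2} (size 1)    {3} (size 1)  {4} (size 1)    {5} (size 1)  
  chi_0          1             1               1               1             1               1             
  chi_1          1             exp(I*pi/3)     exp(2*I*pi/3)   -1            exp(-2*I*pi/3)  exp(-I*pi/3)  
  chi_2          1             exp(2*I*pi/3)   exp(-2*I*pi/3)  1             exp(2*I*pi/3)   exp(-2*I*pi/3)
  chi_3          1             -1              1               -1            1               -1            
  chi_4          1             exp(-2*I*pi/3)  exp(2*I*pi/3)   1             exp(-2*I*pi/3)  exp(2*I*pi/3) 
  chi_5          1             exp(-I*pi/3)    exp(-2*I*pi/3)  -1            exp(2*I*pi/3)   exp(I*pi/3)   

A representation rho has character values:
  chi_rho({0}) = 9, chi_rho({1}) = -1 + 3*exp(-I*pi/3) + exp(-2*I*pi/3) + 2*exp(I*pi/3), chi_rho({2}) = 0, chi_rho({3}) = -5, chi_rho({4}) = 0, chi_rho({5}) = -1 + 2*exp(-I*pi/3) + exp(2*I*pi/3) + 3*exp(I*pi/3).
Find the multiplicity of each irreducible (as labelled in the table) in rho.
Multiplicities: chi_0: 1, chi_1: 2, chi_2: 0, chi_3: 2, chi_4: 1, chi_5: 3.

Solution. Use <chi_rho, chi> = (1/|G|) sum_C |C| * chi_rho(C) * conj(chi(C)) with |G| = 6 for each irreducible chi in the table:
  <chi_rho, chi_0> = (1/6)[1*(9)*conj(1) + 1*(-1 + 3*exp(-I*pi/3) + exp(-2*I*pi/3) + 2*exp(I*pi/3))*conj(1) + 1*(0)*conj(1) + 1*(-5)*conj(1) + 1*(0)*conj(1) + 1*(-1 + 2*exp(-I*pi/3) + exp(2*I*pi/3) + 3*exp(I*pi/3))*conj(1)]
      = (1/6)[(9) + (-1 + 3*exp(-I*pi/3) + exp(-2*I*pi/3) + 2*exp(I*pi/3)) + (0) + (-5) + (0) + (-1 + 2*exp(-I*pi/3) + exp(2*I*pi/3) + 3*exp(I*pi/3))] = 6/6 = 1
  <chi_rho, chi_1> = (1/6)[1*(9)*conj(1) + 1*(-1 + 3*exp(-I*pi/3) + exp(-2*I*pi/3) + 2*exp(I*pi/3))*conj(exp(I*pi/3)) + 1*(0)*conj(exp(2*I*pi/3)) + 1*(-5)*conj(-1) + 1*(0)*conj(exp(-2*I*pi/3)) + 1*(-1 + 2*exp(-I*pi/3) + exp(2*I*pi/3) + 3*exp(I*pi/3))*conj(exp(-I*pi/3))]
      = (1/6)[(9) + (1 + 3*exp(-2*I*pi/3) - exp(-I*pi/3)) + (0) + (5) + (0) + (1 - exp(I*pi/3) + 3*exp(2*I*pi/3))] = 12/6 = 2
  <chi_rho, chi_2> = (1/6)[1*(9)*conj(1) + 1*(-1 + 3*exp(-I*pi/3) + exp(-2*I*pi/3) + 2*exp(I*pi/3))*conj(exp(2*I*pi/3)) + 1*(0)*conj(exp(-2*I*pi/3)) + 1*(-5)*conj(1) + 1*(0)*conj(exp(2*I*pi/3)) + 1*(-1 + 2*exp(-I*pi/3) + exp(2*I*pi/3) + 3*exp(I*pi/3))*conj(exp(-2*I*pi/3))]
      = (1/6)[(9) + (-2) + (0) + (-5) + (0) + (-2)] = 0/6 = 0
  <chi_rho, chi_3> = (1/6)[1*(9)*conj(1) + 1*(-1 + 3*exp(-I*pi/3) + exp(-2*I*pi/3) + 2*exp(I*pi/3))*conj(-1) + 1*(0)*conj(1) + 1*(-5)*conj(-1) + 1*(0)*conj(1) + 1*(-1 + 2*exp(-I*pi/3) + exp(2*I*pi/3) + 3*exp(I*pi/3))*conj(-1)]
      = (1/6)[(9) + (1 - 2*exp(I*pi/3) - exp(-2*I*pi/3) - 3*exp(-I*pi/3)) + (0) + (5) + (0) + (1 - 3*exp(I*pi/3) - exp(2*I*pi/3) - 2*exp(-I*pi/3))] = 12/6 = 2
  <chi_rho, chi_4> = (1/6)[1*(9)*conj(1) + 1*(-1 + 3*exp(-I*pi/3) + exp(-2*I*pi/3) + 2*exp(I*pi/3))*conj(exp(-2*I*pi/3)) + 1*(0)*conj(exp(2*I*pi/3)) + 1*(-5)*conj(1) + 1*(0)*conj(exp(-2*I*pi/3)) + 1*(-1 + 2*exp(-I*pi/3) + exp(2*I*pi/3) + 3*exp(I*pi/3))*conj(exp(2*I*pi/3))]
      = (1/6)[(9) + (-1 - exp(2*I*pi/3) + 3*exp(I*pi/3)) + (0) + (-5) + (0) + (-1 + 3*exp(-I*pi/3) - exp(-2*I*pi/3))] = 6/6 = 1
  <chi_rho, chi_5> = (1/6)[1*(9)*conj(1) + 1*(-1 + 3*exp(-I*pi/3) + exp(-2*I*pi/3) + 2*exp(I*pi/3))*conj(exp(-I*pi/3)) + 1*(0)*conj(exp(-2*I*pi/3)) + 1*(-5)*conj(-1) + 1*(0)*conj(exp(2*I*pi/3)) + 1*(-1 + 2*exp(-I*pi/3) + exp(2*I*pi/3) + 3*exp(I*pi/3))*conj(exp(I*pi/3))]
      = (1/6)[(9) + (2) + (0) + (5) + (0) + (2)] = 18/6 = 3
(Exp terms are combined using exp(i*s)*conj(exp(i*t)) = exp(i*(s-t)), and sums of them are collapsed using the identity that for every m > 1 the m distinct m-th roots of unity sum to 0, e.g. 1 + exp(2*I*pi/3) + exp(-2*I*pi/3) = 0.)
Dimension check: dim(rho) = sum (mult * dim) = 1*1 + 2*1 + 0*1 + 2*1 + 1*1 + 3*1 = 9 = chi_rho(e) = 9.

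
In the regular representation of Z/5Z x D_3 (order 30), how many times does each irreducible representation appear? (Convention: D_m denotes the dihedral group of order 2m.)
Each irreducible V_i of dimension d_i appears with multiplicity d_i, i.e. rho_reg = (direct sum over all irreducibles V_i) d_i V_i. The irreducible dimensions for Z/5Z x D_3 are 1, 1, 1, 1, 1, 1, 1, 1, 1, 1, 2, 2, 2, 2, 2: 10 irreducibles of dimension 1, each with multiplicity 1; 5 irreducibles of dimension 2, each with multiplicity 2. Total dimension 10*1*1 + 5*2*2 = 30 = |G|.

Why: General theorem: in the regular representation of a finite group G, each irreducible appears with multiplicity equal to its dimension. Check: dim(rho_reg) = sum d_i^2 = 1 + 1 + 1 + 1 + 1 + 1 + 1 + 1 + 1 + 1 + 4 + 4 + 4 + 4 + 4 = 30 = |G|.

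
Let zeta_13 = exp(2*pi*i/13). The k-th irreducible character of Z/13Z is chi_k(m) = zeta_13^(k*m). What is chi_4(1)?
chi_4(1) = zeta_13^4 = exp(8*I*pi/13)

Solution. chi_4(1) = zeta_13^(4*1) = zeta_13^4. Since zeta_13^13 = 1, this equals zeta_13^4 = exp(2*pi*i*4/13) = exp(8*I*pi/13).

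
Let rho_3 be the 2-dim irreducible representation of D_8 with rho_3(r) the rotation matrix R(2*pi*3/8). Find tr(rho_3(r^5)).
chi_{rho_3}(r^5) = 2*cos(2*pi*3*5/8) = sqrt(2)

Solution. rho_3(r^5) is rotation by angle 2*pi*3*5/8, whose trace is 2*cos(2*pi*3*5/8) = sqrt(2).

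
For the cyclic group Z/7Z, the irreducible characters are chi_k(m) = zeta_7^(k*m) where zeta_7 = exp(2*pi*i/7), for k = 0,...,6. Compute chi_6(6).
chi_6(6) = zeta_7^36 = exp(2*I*pi/7)

Why: chi_6(6) = zeta_7^(6*6) = zeta_7^36. Since zeta_7^7 = 1, this equals zeta_7^1 = exp(2*pi*i*1/7) = exp(2*I*pi/7).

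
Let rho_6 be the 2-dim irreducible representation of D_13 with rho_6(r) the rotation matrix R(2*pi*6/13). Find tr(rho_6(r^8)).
chi_{rho_6}(r^8) = 2*cos(2*pi*6*8/13) = -2*cos(5*pi/13)

Justification: rho_6(r^8) is rotation by angle 2*pi*6*8/13, whose trace is 2*cos(2*pi*6*8/13) = -2*cos(5*pi/13).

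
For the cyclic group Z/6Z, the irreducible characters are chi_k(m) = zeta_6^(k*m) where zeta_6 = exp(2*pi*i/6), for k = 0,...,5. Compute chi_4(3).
chi_4(3) = zeta_6^12 = 1

Details: chi_4(3) = zeta_6^(4*3) = zeta_6^12. Since zeta_6^6 = 1, this equals zeta_6^0 = exp(2*pi*i*0/6) = 1.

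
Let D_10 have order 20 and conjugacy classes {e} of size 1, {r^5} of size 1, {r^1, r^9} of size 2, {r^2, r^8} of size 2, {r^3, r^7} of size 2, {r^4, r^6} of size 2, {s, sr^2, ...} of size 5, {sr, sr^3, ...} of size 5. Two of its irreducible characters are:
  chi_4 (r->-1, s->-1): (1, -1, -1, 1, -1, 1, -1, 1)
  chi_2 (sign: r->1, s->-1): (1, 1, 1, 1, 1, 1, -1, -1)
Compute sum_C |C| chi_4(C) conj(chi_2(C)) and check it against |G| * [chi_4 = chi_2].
Sum = 0; so <chi_4, chi_2> = 0 (distinct irreducibles are orthogonal).

Proof sketch: Compute term by term over conjugacy classes (|C| * chi_4(C) * conj(chi_2(C))):
  1*(1)*conj(1) + 1*(-1)*conj(1) + 2*(-1)*conj(1) + 2*(1)*conj(1) + 2*(-1)*conj(1) + 2*(1)*conj(1) + 5*(-1)*conj(-1) + 5*(1)*conj(-1)
  = (1) + (-1) + (-2) + (2) + (-2) + (2) + (5) + (-5)
  = 0.
Dividing by |G| = 20 gives 0/20 = 0, matching the row-orthogonality relation <chi_4, chi_2> = [chi_4 = chi_2].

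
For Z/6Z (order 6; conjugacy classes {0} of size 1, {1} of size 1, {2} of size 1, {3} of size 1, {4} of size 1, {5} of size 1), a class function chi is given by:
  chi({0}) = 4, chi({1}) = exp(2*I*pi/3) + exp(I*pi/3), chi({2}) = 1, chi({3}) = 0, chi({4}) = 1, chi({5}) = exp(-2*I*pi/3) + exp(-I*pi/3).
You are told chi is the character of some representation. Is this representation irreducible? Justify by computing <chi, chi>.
Not irreducible (reducible): <chi, chi> = 4 > 1.

Argument: <chi, chi> = (1/|G|) sum_C |C| * |chi(C)|^2 = (1/6)[1*|4|^2 + 1*|exp(2*I*pi/3) + exp(I*pi/3)|^2 + 1*|1|^2 + 1*|0|^2 + 1*|1|^2 + 1*|exp(-2*I*pi/3) + exp(-I*pi/3)|^2]
  = (1/6)[(16) + (3) + (1) + (0) + (1) + (3)] = 24/6 = 4.
(Exp terms are combined using exp(i*s)*conj(exp(i*t)) = exp(i*(s-t)), and sums of them are collapsed using the identity that for every m > 1 the m distinct m-th roots of unity sum to 0, e.g. 1 + exp(2*I*pi/3) + exp(-2*I*pi/3) = 0.)
A character is irreducible iff <chi, chi> = 1, so this representation is reducible.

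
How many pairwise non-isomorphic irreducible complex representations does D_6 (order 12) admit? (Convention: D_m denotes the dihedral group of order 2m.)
6

Proof sketch: The number of irreducible complex representations of a finite group equals its number of conjugacy classes. D_6 has 6 conjugacy classes (n/2 + 3 for n even), so D_6 (order 12) has exactly 6 irreducible complex representations.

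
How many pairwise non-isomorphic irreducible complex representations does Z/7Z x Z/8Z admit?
56

Argument: The number of irreducible complex representations of a finite group equals its number of conjugacy classes. Z/7Z x Z/8Z is abelian of order 56, so every element is its own conjugacy class: 56 classes, so Z/7Z x Z/8Z (order 56) has exactly 56 irreducible complex representations.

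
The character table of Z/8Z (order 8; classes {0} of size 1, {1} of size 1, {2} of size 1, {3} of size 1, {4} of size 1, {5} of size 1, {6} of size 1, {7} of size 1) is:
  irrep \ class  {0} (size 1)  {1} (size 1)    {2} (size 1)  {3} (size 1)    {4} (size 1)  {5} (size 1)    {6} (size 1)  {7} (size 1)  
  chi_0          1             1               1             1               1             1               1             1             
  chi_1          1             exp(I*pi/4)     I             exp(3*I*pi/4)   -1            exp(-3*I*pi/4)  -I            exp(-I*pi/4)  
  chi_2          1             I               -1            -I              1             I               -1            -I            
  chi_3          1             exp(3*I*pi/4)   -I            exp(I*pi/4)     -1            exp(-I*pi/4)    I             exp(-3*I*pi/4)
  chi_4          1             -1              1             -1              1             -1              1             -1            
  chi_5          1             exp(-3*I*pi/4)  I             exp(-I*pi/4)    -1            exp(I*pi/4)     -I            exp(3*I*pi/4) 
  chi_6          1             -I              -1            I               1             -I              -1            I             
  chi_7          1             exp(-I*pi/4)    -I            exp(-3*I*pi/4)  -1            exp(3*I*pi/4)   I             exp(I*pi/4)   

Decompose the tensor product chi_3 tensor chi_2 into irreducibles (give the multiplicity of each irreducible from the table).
chi_3 tensor chi_2 = chi_5 (all other irreducibles have multiplicity 0).

Proof sketch: The character of a tensor product is the pointwise product (chi_3 * chi_2)(C) = chi_3(C) * chi_2(C):
  {0}: (1)*(1), {1}: (exp(3*I*pi/4))*(I), {2}: (-I)*(-1), {3}: (exp(I*pi/4))*(-I), {4}: (-1)*(1), {5}: (exp(-I*pi/4))*(I), {6}: (I)*(-1), {7}: (exp(-3*I*pi/4))*(-I)
so (chi_3 * chi_2) takes values
  {0} -> 1, {1} -> exp(-3*I*pi/4), {2} -> I, {3} -> -exp(3*I*pi/4), {4} -> -1, {5} -> exp(I*pi/4), {6} -> -I, {7} -> -exp(-I*pi/4).
Now take the inner product of this character with each irreducible chi from the table, <chi_3*chi_2, chi> = (1/8) sum_C |C| (chi_3*chi_2)(C) conj(chi(C)):
  <chi_3*chi_2, chi_0> = (1/8)[1*(1)*conj(1) + 1*(exp(-3*I*pi/4))*conj(1) + 1*(I)*conj(1) + 1*(-exp(3*I*pi/4))*conj(1) + 1*(-1)*conj(1) + 1*(exp(I*pi/4))*conj(1) + 1*(-I)*conj(1) + 1*(-exp(-I*pi/4))*conj(1)]
      = (1/8)[(1) + (exp(-3*I*pi/4)) + (I) + (-exp(3*I*pi/4)) + (-1) + (exp(I*pi/4)) + (-I) + (-exp(-I*pi/4))] = 0/8 = 0
  <chi_3*chi_2, chi_1> = (1/8)[1*(1)*conj(1) + 1*(exp(-3*I*pi/4))*conj(exp(I*pi/4)) + 1*(I)*conj(I) + 1*(-exp(3*I*pi/4))*conj(exp(3*I*pi/4)) + 1*(-1)*conj(-1) + 1*(exp(I*pi/4))*conj(exp(-3*I*pi/4)) + 1*(-I)*conj(-I) + 1*(-exp(-I*pi/4))*conj(exp(-I*pi/4))]
      = (1/8)[(1) + (-1) + (1) + (-1) + (1) + (-1) + (1) + (-1)] = 0/8 = 0
  <chi_3*chi_2, chi_2> = (1/8)[1*(1)*conj(1) + 1*(exp(-3*I*pi/4))*conj(I) + 1*(I)*conj(-1) + 1*(-exp(3*I*pi/4))*conj(-I) + 1*(-1)*conj(1) + 1*(exp(I*pi/4))*conj(I) + 1*(-I)*conj(-1) + 1*(-exp(-I*pi/4))*conj(-I)]
      = (1/8)[(1) + (-exp(-I*pi/4)) + (-I) + (-exp(-3*I*pi/4)) + (-1) + (-exp(3*I*pi/4)) + (I) + (-exp(I*pi/4))] = 0/8 = 0
  <chi_3*chi_2, chi_3> = (1/8)[1*(1)*conj(1) + 1*(exp(-3*I*pi/4))*conj(exp(3*I*pi/4)) + 1*(I)*conj(-I) + 1*(-exp(3*I*pi/4))*conj(exp(I*pi/4)) + 1*(-1)*conj(-1) + 1*(exp(I*pi/4))*conj(exp(-I*pi/4)) + 1*(-I)*conj(I) + 1*(-exp(-I*pi/4))*conj(exp(-3*I*pi/4))]
      = (1/8)[(1) + (I) + (-1) + (-I) + (1) + (I) + (-1) + (-I)] = 0/8 = 0
  <chi_3*chi_2, chi_4> = (1/8)[1*(1)*conj(1) + 1*(exp(-3*I*pi/4))*conj(-1) + 1*(I)*conj(1) + 1*(-exp(3*I*pi/4))*conj(-1) + 1*(-1)*conj(1) + 1*(exp(I*pi/4))*conj(-1) + 1*(-I)*conj(1) + 1*(-exp(-I*pi/4))*conj(-1)]
      = (1/8)[(1) + (-exp(-3*I*pi/4)) + (I) + (exp(3*I*pi/4)) + (-1) + (-exp(I*pi/4)) + (-I) + (exp(-I*pi/4))] = 0/8 = 0
  <chi_3*chi_2, chi_5> = (1/8)[1*(1)*conj(1) + 1*(exp(-3*I*pi/4))*conj(exp(-3*I*pi/4)) + 1*(I)*conj(I) + 1*(-exp(3*I*pi/4))*conj(exp(-I*pi/4)) + 1*(-1)*conj(-1) + 1*(exp(I*pi/4))*conj(exp(I*pi/4)) + 1*(-I)*conj(-I) + 1*(-exp(-I*pi/4))*conj(exp(3*I*pi/4))]
      = (1/8)[(1) + (1) + (1) + (1) + (1) + (1) + (1) + (1)] = 8/8 = 1
  <chi_3*chi_2, chi_6> = (1/8)[1*(1)*conj(1) + 1*(exp(-3*I*pi/4))*conj(-I) + 1*(I)*conj(-1) + 1*(-exp(3*I*pi/4))*conj(I) + 1*(-1)*conj(1) + 1*(exp(I*pi/4))*conj(-I) + 1*(-I)*conj(-1) + 1*(-exp(-I*pi/4))*conj(I)]
      = (1/8)[(1) + (exp(-I*pi/4)) + (-I) + (exp(-3*I*pi/4)) + (-1) + (exp(3*I*pi/4)) + (I) + (exp(I*pi/4))] = 0/8 = 0
  <chi_3*chi_2, chi_7> = (1/8)[1*(1)*conj(1) + 1*(exp(-3*I*pi/4))*conj(exp(-I*pi/4)) + 1*(I)*conj(-I) + 1*(-exp(3*I*pi/4))*conj(exp(-3*I*pi/4)) + 1*(-1)*conj(-1) + 1*(exp(I*pi/4))*conj(exp(3*I*pi/4)) + 1*(-I)*conj(I) + 1*(-exp(-I*pi/4))*conj(exp(I*pi/4))]
      = (1/8)[(1) + (-I) + (-1) + (I) + (1) + (-I) + (-1) + (I)] = 0/8 = 0
(Exp terms are combined using exp(i*s)*conj(exp(i*t)) = exp(i*(s-t)), and sums of them are collapsed using the identity that for every m > 1 the m distinct m-th roots of unity sum to 0, e.g. 1 + exp(2*I*pi/3) + exp(-2*I*pi/3) = 0.)
Hence the multiplicities are chi_5: 1. Dimension check: dim(chi_3)*dim(chi_2) = 1*1 = 1 and sum (mult * dim) = 1*1 = 1.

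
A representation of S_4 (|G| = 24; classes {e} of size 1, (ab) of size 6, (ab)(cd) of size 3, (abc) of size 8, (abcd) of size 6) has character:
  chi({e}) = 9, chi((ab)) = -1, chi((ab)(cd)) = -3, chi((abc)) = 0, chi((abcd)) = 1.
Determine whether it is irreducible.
Not irreducible (reducible): <chi, chi> = 5 > 1.

Justification: <chi, chi> = (1/|G|) sum_C |C| * |chi(C)|^2 = (1/24)[1*|9|^2 + 6*|-1|^2 + 3*|-3|^2 + 8*|0|^2 + 6*|1|^2]
  = (1/24)[(81) + (6) + (27) + (0) + (6)] = 120/24 = 5.
A character is irreducible iff <chi, chi> = 1, so this representation is reducible.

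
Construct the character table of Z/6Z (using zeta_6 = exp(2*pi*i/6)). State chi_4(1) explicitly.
Character table of Z/6Z (irreps indexed chi_0,...,chi_5 with chi_k(m) = zeta_6^(k*m), zeta_6 = exp(2*pi*i/6)):
  irrep \ class  {0} (size 1)  {1} (size 1)    {2} (size 1)    {3} (size 1)  {4} (size 1)    {5} (size 1)  
  chi_0          1             1               1               1             1               1             
  chi_1          1             exp(I*pi/3)     exp(2*I*pi/3)   -1            exp(-2*I*pi/3)  exp(-I*pi/3)  
  chi_2          1             exp(2*I*pi/3)   exp(-2*I*pi/3)  1             exp(2*I*pi/3)   exp(-2*I*pi/3)
  chi_3          1             -1              1               -1            1               -1            
  chi_4          1             exp(-2*I*pi/3)  exp(2*I*pi/3)   1             exp(-2*I*pi/3)  exp(2*I*pi/3) 
  chi_5          1             exp(-I*pi/3)    exp(-2*I*pi/3)  -1            exp(2*I*pi/3)   exp(I*pi/3)   

Spot check: chi_4(1) = zeta_6^(4*1) = zeta_6^4 = exp(-2*I*pi/3).

Derivation: Z/6Z is abelian, so all 6 irreducible complex representations are 1-dimensional. They are given by chi_k(m) = zeta_6^(k*m) for k = 0,...,5. Row orthogonality: sum_m chi_k(m) conj(chi_l(m)) = 6 * [k = l].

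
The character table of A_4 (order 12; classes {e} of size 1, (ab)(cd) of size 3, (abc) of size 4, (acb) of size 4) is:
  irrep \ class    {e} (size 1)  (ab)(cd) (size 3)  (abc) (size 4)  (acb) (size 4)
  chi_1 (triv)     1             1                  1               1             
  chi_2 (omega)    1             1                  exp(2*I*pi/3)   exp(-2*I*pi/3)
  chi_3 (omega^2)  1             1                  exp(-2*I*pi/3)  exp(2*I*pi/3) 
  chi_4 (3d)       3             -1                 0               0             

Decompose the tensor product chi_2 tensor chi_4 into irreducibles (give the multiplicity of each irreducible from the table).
chi_2 tensor chi_4 = chi_4 (all other irreducibles have multiplicity 0).

Working: The character of a tensor product is the pointwise product (chi_2 * chi_4)(C) = chi_2(C) * chi_4(C):
  {e}: (1)*(3), (ab)(cd): (1)*(-1), (abc): (exp(2*I*pi/3))*(0), (acb): (exp(-2*I*pi/3))*(0)
so (chi_2 * chi_4) takes values
  {e} -> 3, (ab)(cd) -> -1, (abc) -> 0, (acb) -> 0.
Now take the inner product of this character with each irreducible chi from the table, <chi_2*chi_4, chi> = (1/12) sum_C |C| (chi_2*chi_4)(C) conj(chi(C)):
  <chi_2*chi_4, chi_1> = (1/12)[1*(3)*conj(1) + 3*(-1)*conj(1) + 4*(0)*conj(1) + 4*(0)*conj(1)]
      = (1/12)[(3) + (-3) + (0) + (0)] = 0/12 = 0
  <chi_2*chi_4, chi_2> = (1/12)[1*(3)*conj(1) + 3*(-1)*conj(1) + 4*(0)*conj(exp(2*I*pi/3)) + 4*(0)*conj(exp(-2*I*pi/3))]
      = (1/12)[(3) + (-3) + (0) + (0)] = 0/12 = 0
  <chi_2*chi_4, chi_3> = (1/12)[1*(3)*conj(1) + 3*(-1)*conj(1) + 4*(0)*conj(exp(-2*I*pi/3)) + 4*(0)*conj(exp(2*I*pi/3))]
      = (1/12)[(3) + (-3) + (0) + (0)] = 0/12 = 0
  <chi_2*chi_4, chi_4> = (1/12)[1*(3)*conj(3) + 3*(-1)*conj(-1) + 4*(0)*conj(0) + 4*(0)*conj(0)]
      = (1/12)[(9) + (3) + (0) + (0)] = 12/12 = 1
(Exp terms are combined using exp(i*s)*conj(exp(i*t)) = exp(i*(s-t)), and sums of them are collapsed using the identity that for every m > 1 the m distinct m-th roots of unity sum to 0, e.g. 1 + exp(2*I*pi/3) + exp(-2*I*pi/3) = 0.)
Hence the multiplicities are chi_4: 1. Dimension check: dim(chi_2)*dim(chi_4) = 1*3 = 3 and sum (mult * dim) = 1*3 = 3.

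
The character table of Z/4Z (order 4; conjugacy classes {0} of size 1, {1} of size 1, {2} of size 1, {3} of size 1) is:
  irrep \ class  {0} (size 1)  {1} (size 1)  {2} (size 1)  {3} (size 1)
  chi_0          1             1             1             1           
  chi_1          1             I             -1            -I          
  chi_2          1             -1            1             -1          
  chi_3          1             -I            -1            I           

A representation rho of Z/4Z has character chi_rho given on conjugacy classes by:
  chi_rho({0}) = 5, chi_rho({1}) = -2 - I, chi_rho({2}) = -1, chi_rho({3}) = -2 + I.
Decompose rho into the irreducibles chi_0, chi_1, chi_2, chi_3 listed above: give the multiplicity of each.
Multiplicities: chi_0: 0, chi_1: 1, chi_2: 2, chi_3: 2.

Working: Use <chi_rho, chi> = (1/|G|) sum_C |C| * chi_rho(C) * conj(chi(C)) with |G| = 4 for each irreducible chi in the table:
  <chi_rho, chi_0> = (1/4)[1*(5)*conj(1) + 1*(-2 - I)*conj(1) + 1*(-1)*conj(1) + 1*(-2 + I)*conj(1)]
      = (1/4)[(5) + (-2 - I) + (-1) + (-2 + I)] = 0/4 = 0
  <chi_rho, chi_1> = (1/4)[1*(5)*conj(1) + 1*(-2 - I)*conj(I) + 1*(-1)*conj(-1) + 1*(-2 + I)*conj(-I)]
      = (1/4)[(5) + (-1 + 2*I) + (1) + (-1 - 2*I)] = 4/4 = 1
  <chi_rho, chi_2> = (1/4)[1*(5)*conj(1) + 1*(-2 - I)*conj(-1) + 1*(-1)*conj(1) + 1*(-2 + I)*conj(-1)]
      = (1/4)[(5) + (2 + I) + (-1) + (2 - I)] = 8/4 = 2
  <chi_rho, chi_3> = (1/4)[1*(5)*conj(1) + 1*(-2 - I)*conj(-I) + 1*(-1)*conj(-1) + 1*(-2 + I)*conj(I)]
      = (1/4)[(5) + (1 - 2*I) + (1) + (1 + 2*I)] = 8/4 = 2
(Exp terms are combined using exp(i*s)*conj(exp(i*t)) = exp(i*(s-t)), and sums of them are collapsed using the identity that for every m > 1 the m distinct m-th roots of unity sum to 0, e.g. 1 + exp(2*I*pi/3) + exp(-2*I*pi/3) = 0.)
Dimension check: dim(rho) = sum (mult * dim) = 0*1 + 1*1 + 2*1 + 2*1 = 5 = chi_rho(e) = 5.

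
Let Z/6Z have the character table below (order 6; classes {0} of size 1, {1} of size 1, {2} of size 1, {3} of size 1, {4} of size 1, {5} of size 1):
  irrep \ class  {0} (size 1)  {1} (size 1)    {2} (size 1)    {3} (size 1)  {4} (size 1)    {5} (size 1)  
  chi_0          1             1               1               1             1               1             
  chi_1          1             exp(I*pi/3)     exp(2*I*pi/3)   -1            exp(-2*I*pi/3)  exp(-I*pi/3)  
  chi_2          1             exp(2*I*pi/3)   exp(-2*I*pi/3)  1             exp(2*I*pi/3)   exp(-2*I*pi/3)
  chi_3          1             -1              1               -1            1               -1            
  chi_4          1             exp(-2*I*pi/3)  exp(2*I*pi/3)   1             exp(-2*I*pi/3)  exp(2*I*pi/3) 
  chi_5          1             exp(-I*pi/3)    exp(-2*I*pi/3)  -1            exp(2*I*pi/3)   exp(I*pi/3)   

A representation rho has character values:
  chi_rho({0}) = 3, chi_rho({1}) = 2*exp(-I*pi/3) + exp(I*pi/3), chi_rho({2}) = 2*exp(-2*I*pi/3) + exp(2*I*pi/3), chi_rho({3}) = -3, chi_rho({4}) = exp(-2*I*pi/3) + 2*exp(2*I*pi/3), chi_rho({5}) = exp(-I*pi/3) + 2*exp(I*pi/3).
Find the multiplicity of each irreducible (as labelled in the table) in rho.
Multiplicities: chi_0: 0, chi_1: 1, chi_2: 0, chi_3: 0, chi_4: 0, chi_5: 2.

Proof sketch: Use <chi_rho, chi> = (1/|G|) sum_C |C| * chi_rho(C) * conj(chi(C)) with |G| = 6 for each irreducible chi in the table:
  <chi_rho, chi_0> = (1/6)[1*(3)*conj(1) + 1*(2*exp(-I*pi/3) + exp(I*pi/3))*conj(1) + 1*(2*exp(-2*I*pi/3) + exp(2*I*pi/3))*conj(1) + 1*(-3)*conj(1) + 1*(exp(-2*I*pi/3) + 2*exp(2*I*pi/3))*conj(1) + 1*(exp(-I*pi/3) + 2*exp(I*pi/3))*conj(1)]
      = (1/6)[(3) + (2*exp(-I*pi/3) + exp(I*pi/3)) + (2*exp(-2*I*pi/3) + exp(2*I*pi/3)) + (-3) + (exp(-2*I*pi/3) + 2*exp(2*I*pi/3)) + (exp(-I*pi/3) + 2*exp(I*pi/3))] = 0/6 = 0
  <chi_rho, chi_1> = (1/6)[1*(3)*conj(1) + 1*(2*exp(-I*pi/3) + exp(I*pi/3))*conj(exp(I*pi/3)) + 1*(2*exp(-2*I*pi/3) + exp(2*I*pi/3))*conj(exp(2*I*pi/3)) + 1*(-3)*conj(-1) + 1*(exp(-2*I*pi/3) + 2*exp(2*I*pi/3))*conj(exp(-2*I*pi/3)) + 1*(exp(-I*pi/3) + 2*exp(I*pi/3))*conj(exp(-I*pi/3))]
      = (1/6)[(3) + (1 + 2*exp(-2*I*pi/3)) + (1 + 2*exp(2*I*pi/3)) + (3) + (1 + 2*exp(-2*I*pi/3)) + (1 + 2*exp(2*I*pi/3))] = 6/6 = 1
  <chi_rho, chi_2> = (1/6)[1*(3)*conj(1) + 1*(2*exp(-I*pi/3) + exp(I*pi/3))*conj(exp(2*I*pi/3)) + 1*(2*exp(-2*I*pi/3) + exp(2*I*pi/3))*conj(exp(-2*I*pi/3)) + 1*(-3)*conj(1) + 1*(exp(-2*I*pi/3) + 2*exp(2*I*pi/3))*conj(exp(2*I*pi/3)) + 1*(exp(-I*pi/3) + 2*exp(I*pi/3))*conj(exp(-2*I*pi/3))]
      = (1/6)[(3) + (-2 + exp(-I*pi/3)) + (2 + exp(-2*I*pi/3)) + (-3) + (2 + exp(2*I*pi/3)) + (-2 + exp(I*pi/3))] = 0/6 = 0
  <chi_rho, chi_3> = (1/6)[1*(3)*conj(1) + 1*(2*exp(-I*pi/3) + exp(I*pi/3))*conj(-1) + 1*(2*exp(-2*I*pi/3) + exp(2*I*pi/3))*conj(1) + 1*(-3)*conj(-1) + 1*(exp(-2*I*pi/3) + 2*exp(2*I*pi/3))*conj(1) + 1*(exp(-I*pi/3) + 2*exp(I*pi/3))*conj(-1)]
      = (1/6)[(3) + (-exp(I*pi/3) - 2*exp(-I*pi/3)) + (2*exp(-2*I*pi/3) + exp(2*I*pi/3)) + (3) + (exp(-2*I*pi/3) + 2*exp(2*I*pi/3)) + (-2*exp(I*pi/3) - exp(-I*pi/3))] = 0/6 = 0
  <chi_rho, chi_4> = (1/6)[1*(3)*conj(1) + 1*(2*exp(-I*pi/3) + exp(I*pi/3))*conj(exp(-2*I*pi/3)) + 1*(2*exp(-2*I*pi/3) + exp(2*I*pi/3))*conj(exp(2*I*pi/3)) + 1*(-3)*conj(1) + 1*(exp(-2*I*pi/3) + 2*exp(2*I*pi/3))*conj(exp(-2*I*pi/3)) + 1*(exp(-I*pi/3) + 2*exp(I*pi/3))*conj(exp(2*I*pi/3))]
      = (1/6)[(3) + (-1 + 2*exp(I*pi/3)) + (1 + 2*exp(2*I*pi/3)) + (-3) + (1 + 2*exp(-2*I*pi/3)) + (-1 + 2*exp(-I*pi/3))] = 0/6 = 0
  <chi_rho, chi_5> = (1/6)[1*(3)*conj(1) + 1*(2*exp(-I*pi/3) + exp(I*pi/3))*conj(exp(-I*pi/3)) + 1*(2*exp(-2*I*pi/3) + exp(2*I*pi/3))*conj(exp(-2*I*pi/3)) + 1*(-3)*conj(-1) + 1*(exp(-2*I*pi/3) + 2*exp(2*I*pi/3))*conj(exp(2*I*pi/3)) + 1*(exp(-I*pi/3) + 2*exp(I*pi/3))*conj(exp(I*pi/3))]
      = (1/6)[(3) + (2 + exp(2*I*pi/3)) + (2 + exp(-2*I*pi/3)) + (3) + (2 + exp(2*I*pi/3)) + (2 + exp(-2*I*pi/3))] = 12/6 = 2
(Exp terms are combined using exp(i*s)*conj(exp(i*t)) = exp(i*(s-t)), and sums of them are collapsed using the identity that for every m > 1 the m distinct m-th roots of unity sum to 0, e.g. 1 + exp(2*I*pi/3) + exp(-2*I*pi/3) = 0.)
Dimension check: dim(rho) = sum (mult * dim) = 0*1 + 1*1 + 0*1 + 0*1 + 0*1 + 2*1 = 3 = chi_rho(e) = 3.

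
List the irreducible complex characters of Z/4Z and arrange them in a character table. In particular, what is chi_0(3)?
Character table of Z/4Z (irreps indexed chi_0,...,chi_3 with chi_k(m) = zeta_4^(k*m), zeta_4 = exp(2*pi*i/4)):
  irrep \ class  {0} (size 1)  {1} (size 1)  {2} (size 1)  {3} (size 1)
  chi_0          1             1             1             1           
  chi_1          1             I             -1            -I          
  chi_2          1             -1            1             -1          
  chi_3          1             -I            -1            I           

Spot check: chi_0(3) = zeta_4^(0*3) = zeta_4^0 = 1.

Proof sketch: Z/4Z is abelian, so all 4 irreducible complex representations are 1-dimensional. They are given by chi_k(m) = zeta_4^(k*m) for k = 0,...,3. Row orthogonality: sum_m chi_k(m) conj(chi_l(m)) = 4 * [k = l].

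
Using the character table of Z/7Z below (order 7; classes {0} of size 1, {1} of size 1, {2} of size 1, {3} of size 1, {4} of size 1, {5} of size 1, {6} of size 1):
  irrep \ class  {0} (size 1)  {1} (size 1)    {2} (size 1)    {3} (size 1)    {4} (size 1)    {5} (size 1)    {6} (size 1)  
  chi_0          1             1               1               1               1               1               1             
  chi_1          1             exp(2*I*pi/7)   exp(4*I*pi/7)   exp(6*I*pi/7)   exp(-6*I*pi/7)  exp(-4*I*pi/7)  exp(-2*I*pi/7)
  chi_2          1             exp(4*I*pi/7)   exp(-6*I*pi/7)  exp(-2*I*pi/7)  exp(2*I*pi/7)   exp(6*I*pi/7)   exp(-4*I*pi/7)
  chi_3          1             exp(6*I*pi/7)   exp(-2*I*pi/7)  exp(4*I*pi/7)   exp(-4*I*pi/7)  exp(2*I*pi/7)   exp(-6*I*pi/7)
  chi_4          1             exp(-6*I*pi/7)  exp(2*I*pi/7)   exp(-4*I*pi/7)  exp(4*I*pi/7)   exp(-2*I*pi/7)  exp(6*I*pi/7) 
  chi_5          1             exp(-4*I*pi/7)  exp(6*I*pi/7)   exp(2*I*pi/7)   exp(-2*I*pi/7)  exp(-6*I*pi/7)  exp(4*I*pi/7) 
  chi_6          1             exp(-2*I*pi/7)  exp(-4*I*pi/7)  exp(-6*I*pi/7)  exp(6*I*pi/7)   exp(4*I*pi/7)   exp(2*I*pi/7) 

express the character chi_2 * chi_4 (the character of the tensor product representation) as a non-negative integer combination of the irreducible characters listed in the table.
chi_2 tensor chi_4 = chi_6 (all other irreducibles have multiplicity 0).

Reasoning: The character of a tensor product is the pointwise product (chi_2 * chi_4)(C) = chi_2(C) * chi_4(C):
  {0}: (1)*(1), {1}: (exp(4*I*pi/7))*(exp(-6*I*pi/7)), {2}: (exp(-6*I*pi/7))*(exp(2*I*pi/7)), {3}: (exp(-2*I*pi/7))*(exp(-4*I*pi/7)), {4}: (exp(2*I*pi/7))*(exp(4*I*pi/7)), {5}: (exp(6*I*pi/7))*(exp(-2*I*pi/7)), {6}: (exp(-4*I*pi/7))*(exp(6*I*pi/7))
so (chi_2 * chi_4) takes values
  {0} -> 1, {1} -> exp(-2*I*pi/7), {2} -> exp(-4*I*pi/7), {3} -> exp(-6*I*pi/7), {4} -> exp(6*I*pi/7), {5} -> exp(4*I*pi/7), {6} -> exp(2*I*pi/7).
Now take the inner product of this character with each irreducible chi from the table, <chi_2*chi_4, chi> = (1/7) sum_C |C| (chi_2*chi_4)(C) conj(chi(C)):
  <chi_2*chi_4, chi_0> = (1/7)[1*(1)*conj(1) + 1*(exp(-2*I*pi/7))*conj(1) + 1*(exp(-4*I*pi/7))*conj(1) + 1*(exp(-6*I*pi/7))*conj(1) + 1*(exp(6*I*pi/7))*conj(1) + 1*(exp(4*I*pi/7))*conj(1) + 1*(exp(2*I*pi/7))*conj(1)]
      = (1/7)[(1) + (exp(-2*I*pi/7)) + (exp(-4*I*pi/7)) + (exp(-6*I*pi/7)) + (exp(6*I*pi/7)) + (exp(4*I*pi/7)) + (exp(2*I*pi/7))] = 0/7 = 0
  <chi_2*chi_4, chi_1> = (1/7)[1*(1)*conj(1) + 1*(exp(-2*I*pi/7))*conj(exp(2*I*pi/7)) + 1*(exp(-4*I*pi/7))*conj(exp(4*I*pi/7)) + 1*(exp(-6*I*pi/7))*conj(exp(6*I*pi/7)) + 1*(exp(6*I*pi/7))*conj(exp(-6*I*pi/7)) + 1*(exp(4*I*pi/7))*conj(exp(-4*I*pi/7)) + 1*(exp(2*I*pi/7))*conj(exp(-2*I*pi/7))]
      = (1/7)[(1) + (exp(-4*I*pi/7)) + (exp(6*I*pi/7)) + (exp(2*I*pi/7)) + (exp(-2*I*pi/7)) + (exp(-6*I*pi/7)) + (exp(4*I*pi/7))] = 0/7 = 0
  <chi_2*chi_4, chi_2> = (1/7)[1*(1)*conj(1) + 1*(exp(-2*I*pi/7))*conj(exp(4*I*pi/7)) + 1*(exp(-4*I*pi/7))*conj(exp(-6*I*pi/7)) + 1*(exp(-6*I*pi/7))*conj(exp(-2*I*pi/7)) + 1*(exp(6*I*pi/7))*conj(exp(2*I*pi/7)) + 1*(exp(4*I*pi/7))*conj(exp(6*I*pi/7)) + 1*(exp(2*I*pi/7))*conj(exp(-4*I*pi/7))]
      = (1/7)[(1) + (exp(-6*I*pi/7)) + (exp(2*I*pi/7)) + (exp(-4*I*pi/7)) + (exp(4*I*pi/7)) + (exp(-2*I*pi/7)) + (exp(6*I*pi/7))] = 0/7 = 0
  <chi_2*chi_4, chi_3> = (1/7)[1*(1)*conj(1) + 1*(exp(-2*I*pi/7))*conj(exp(6*I*pi/7)) + 1*(exp(-4*I*pi/7))*conj(exp(-2*I*pi/7)) + 1*(exp(-6*I*pi/7))*conj(exp(4*I*pi/7)) + 1*(exp(6*I*pi/7))*conj(exp(-4*I*pi/7)) + 1*(exp(4*I*pi/7))*conj(exp(2*I*pi/7)) + 1*(exp(2*I*pi/7))*conj(exp(-6*I*pi/7))]
      = (1/7)[(1) + (exp(6*I*pi/7)) + (exp(-2*I*pi/7)) + (exp(4*I*pi/7)) + (exp(-4*I*pi/7)) + (exp(2*I*pi/7)) + (exp(-6*I*pi/7))] = 0/7 = 0
  <chi_2*chi_4, chi_4> = (1/7)[1*(1)*conj(1) + 1*(exp(-2*I*pi/7))*conj(exp(-6*I*pi/7)) + 1*(exp(-4*I*pi/7))*conj(exp(2*I*pi/7)) + 1*(exp(-6*I*pi/7))*conj(exp(-4*I*pi/7)) + 1*(exp(6*I*pi/7))*conj(exp(4*I*pi/7)) + 1*(exp(4*I*pi/7))*conj(exp(-2*I*pi/7)) + 1*(exp(2*I*pi/7))*conj(exp(6*I*pi/7))]
      = (1/7)[(1) + (exp(4*I*pi/7)) + (exp(-6*I*pi/7)) + (exp(-2*I*pi/7)) + (exp(2*I*pi/7)) + (exp(6*I*pi/7)) + (exp(-4*I*pi/7))] = 0/7 = 0
  <chi_2*chi_4, chi_5> = (1/7)[1*(1)*conj(1) + 1*(exp(-2*I*pi/7))*conj(exp(-4*I*pi/7)) + 1*(exp(-4*I*pi/7))*conj(exp(6*I*pi/7)) + 1*(exp(-6*I*pi/7))*conj(exp(2*I*pi/7)) + 1*(exp(6*I*pi/7))*conj(exp(-2*I*pi/7)) + 1*(exp(4*I*pi/7))*conj(exp(-6*I*pi/7)) + 1*(exp(2*I*pi/7))*conj(exp(4*I*pi/7))]
      = (1/7)[(1) + (exp(2*I*pi/7)) + (exp(4*I*pi/7)) + (exp(6*I*pi/7)) + (exp(-6*I*pi/7)) + (exp(-4*I*pi/7)) + (exp(-2*I*pi/7))] = 0/7 = 0
  <chi_2*chi_4, chi_6> = (1/7)[1*(1)*conj(1) + 1*(exp(-2*I*pi/7))*conj(exp(-2*I*pi/7)) + 1*(exp(-4*I*pi/7))*conj(exp(-4*I*pi/7)) + 1*(exp(-6*I*pi/7))*conj(exp(-6*I*pi/7)) + 1*(exp(6*I*pi/7))*conj(exp(6*I*pi/7)) + 1*(exp(4*I*pi/7))*conj(exp(4*I*pi/7)) + 1*(exp(2*I*pi/7))*conj(exp(2*I*pi/7))]
      = (1/7)[(1) + (1) + (1) + (1) + (1) + (1) + (1)] = 7/7 = 1
(Exp terms are combined using exp(i*s)*conj(exp(i*t)) = exp(i*(s-t)), and sums of them are collapsed using the identity that for every m > 1 the m distinct m-th roots of unity sum to 0, e.g. 1 + exp(2*I*pi/3) + exp(-2*I*pi/3) = 0.)
Hence the multiplicities are chi_6: 1. Dimension check: dim(chi_2)*dim(chi_4) = 1*1 = 1 and sum (mult * dim) = 1*1 = 1.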